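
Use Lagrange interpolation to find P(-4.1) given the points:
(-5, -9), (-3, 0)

Lagrange interpolation formula:
P(x) = Σ yᵢ × Lᵢ(x)
where Lᵢ(x) = Π_{j≠i} (x - xⱼ)/(xᵢ - xⱼ)

L_0(-4.1) = (-4.1 - (-3))/(-5 - (-3)) = 0.550000
L_1(-4.1) = (-4.1 - (-5))/(-3 - (-5)) = 0.450000

P(-4.1) = (-9)×L_0(-4.1) + 0×L_1(-4.1)
P(-4.1) = -4.950000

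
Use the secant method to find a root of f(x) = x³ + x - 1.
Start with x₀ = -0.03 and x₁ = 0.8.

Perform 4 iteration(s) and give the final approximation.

f(x) = x³ + x - 1
x₀ = -0.03, x₁ = 0.8

Secant formula: x_{n+1} = x_n - f(x_n)(x_n - x_{n-1})/(f(x_n) - f(x_{n-1}))

Iteration 1:
  f(-0.030000) = -1.030027
  f(0.800000) = 0.312000
  x_2 = 0.800000 - 0.312000×(0.800000 - (-0.030000))/(0.312000 - (-1.030027))
       = 0.607038
Iteration 2:
  f(0.800000) = 0.312000
  f(0.607038) = -0.169271
  x_3 = 0.607038 - (-0.169271)×(0.607038 - 0.800000)/(-0.169271 - 0.312000)
       = 0.674906
Iteration 3:
  f(0.607038) = -0.169271
  f(0.674906) = -0.017675
  x_4 = 0.674906 - (-0.017675)×(0.674906 - 0.607038)/(-0.017675 - (-0.169271))
       = 0.682819
Iteration 4:
  f(0.674906) = -0.017675
  f(0.682819) = 0.001178
  x_5 = 0.682819 - 0.001178×(0.682819 - 0.674906)/(0.001178 - (-0.017675))
       = 0.682325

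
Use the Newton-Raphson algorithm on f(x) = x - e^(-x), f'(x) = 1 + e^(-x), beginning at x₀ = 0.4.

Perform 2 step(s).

f(x) = x - e^(-x)
f'(x) = 1 + e^(-x)
x₀ = 0.4

Newton-Raphson formula: x_{n+1} = x_n - f(x_n)/f'(x_n)

Iteration 1:
  f(0.400000) = -0.270320
  f'(0.400000) = 1.670320
  x_1 = 0.400000 - (-0.270320)/1.670320 = 0.561837
Iteration 2:
  f(0.561837) = -0.008323
  f'(0.561837) = 1.570161
  x_2 = 0.561837 - (-0.008323)/1.570161 = 0.567138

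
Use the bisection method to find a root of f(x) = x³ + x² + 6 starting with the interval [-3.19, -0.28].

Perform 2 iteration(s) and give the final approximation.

f(x) = x³ + x² + 6
Initial interval: [-3.19, -0.28]

Iteration 1:
  c_1 = (-3.190000 + (-0.280000))/2 = -1.735000
  f(c_1) = f(-1.735000) = 3.787485
  f(a) × f(c) < 0, new interval: [-3.190000, -1.735000]
Iteration 2:
  c_2 = (-3.190000 + (-1.735000))/2 = -2.462500
  f(c_2) = f(-2.462500) = -2.868463
  f(a) × f(c) ≥ 0, new interval: [-2.462500, -1.735000]

After 2 iteration(s), the approximation is c_2 = -2.462500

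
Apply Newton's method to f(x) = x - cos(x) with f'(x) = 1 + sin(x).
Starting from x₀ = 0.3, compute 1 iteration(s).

f(x) = x - cos(x)
f'(x) = 1 + sin(x)
x₀ = 0.3

Newton-Raphson formula: x_{n+1} = x_n - f(x_n)/f'(x_n)

Iteration 1:
  f(0.300000) = -0.655336
  f'(0.300000) = 1.295520
  x_1 = 0.300000 - (-0.655336)/1.295520 = 0.805848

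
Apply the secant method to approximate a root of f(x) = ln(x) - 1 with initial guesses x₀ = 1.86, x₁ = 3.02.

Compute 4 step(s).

f(x) = ln(x) - 1
x₀ = 1.86, x₁ = 3.02

Secant formula: x_{n+1} = x_n - f(x_n)(x_n - x_{n-1})/(f(x_n) - f(x_{n-1}))

Iteration 1:
  f(1.860000) = -0.379424
  f(3.020000) = 0.105257
  x_2 = 3.020000 - 0.105257×(3.020000 - 1.860000)/(0.105257 - (-0.379424))
       = 2.768086
Iteration 2:
  f(3.020000) = 0.105257
  f(2.768086) = 0.018156
  x_3 = 2.768086 - 0.018156×(2.768086 - 3.020000)/(0.018156 - 0.105257)
       = 2.715575
Iteration 3:
  f(2.768086) = 0.018156
  f(2.715575) = -0.000996
  x_4 = 2.715575 - (-0.000996)×(2.715575 - 2.768086)/(-0.000996 - 0.018156)
       = 2.718307
Iteration 4:
  f(2.715575) = -0.000996
  f(2.718307) = 0.000009
  x_5 = 2.718307 - 0.000009×(2.718307 - 2.715575)/(0.000009 - (-0.000996))
       = 2.718282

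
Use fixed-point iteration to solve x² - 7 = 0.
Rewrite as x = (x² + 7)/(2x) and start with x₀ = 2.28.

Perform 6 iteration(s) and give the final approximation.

Equation: x² - 7 = 0
Fixed-point form: x = (x² + 7)/(2x)
x₀ = 2.28

x_1 = g(2.280000) = 2.675088
x_2 = g(2.675088) = 2.645912
x_3 = g(2.645912) = 2.645751
x_4 = g(2.645751) = 2.645751
x_5 = g(2.645751) = 2.645751
x_6 = g(2.645751) = 2.645751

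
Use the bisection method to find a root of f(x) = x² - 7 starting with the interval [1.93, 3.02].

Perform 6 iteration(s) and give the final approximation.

f(x) = x² - 7
Initial interval: [1.93, 3.02]

Iteration 1:
  c_1 = (1.930000 + 3.020000)/2 = 2.475000
  f(c_1) = f(2.475000) = -0.874375
  f(a) × f(c) ≥ 0, new interval: [2.475000, 3.020000]
Iteration 2:
  c_2 = (2.475000 + 3.020000)/2 = 2.747500
  f(c_2) = f(2.747500) = 0.548756
  f(a) × f(c) < 0, new interval: [2.475000, 2.747500]
Iteration 3:
  c_3 = (2.475000 + 2.747500)/2 = 2.611250
  f(c_3) = f(2.611250) = -0.181373
  f(a) × f(c) ≥ 0, new interval: [2.611250, 2.747500]
Iteration 4:
  c_4 = (2.611250 + 2.747500)/2 = 2.679375
  f(c_4) = f(2.679375) = 0.179050
  f(a) × f(c) < 0, new interval: [2.611250, 2.679375]
Iteration 5:
  c_5 = (2.611250 + 2.679375)/2 = 2.645313
  f(c_5) = f(2.645313) = -0.002322
  f(a) × f(c) ≥ 0, new interval: [2.645313, 2.679375]
Iteration 6:
  c_6 = (2.645313 + 2.679375)/2 = 2.662344
  f(c_6) = f(2.662344) = 0.088074
  f(a) × f(c) < 0, new interval: [2.645313, 2.662344]

After 6 iteration(s), the approximation is c_6 = 2.662344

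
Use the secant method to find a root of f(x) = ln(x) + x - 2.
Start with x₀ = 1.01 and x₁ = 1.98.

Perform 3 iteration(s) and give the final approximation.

f(x) = ln(x) + x - 2
x₀ = 1.01, x₁ = 1.98

Secant formula: x_{n+1} = x_n - f(x_n)(x_n - x_{n-1})/(f(x_n) - f(x_{n-1}))

Iteration 1:
  f(1.010000) = -0.980050
  f(1.980000) = 0.663097
  x_2 = 1.980000 - 0.663097×(1.980000 - 1.010000)/(0.663097 - (-0.980050))
       = 1.588554
Iteration 2:
  f(1.980000) = 0.663097
  f(1.588554) = 0.051377
  x_3 = 1.588554 - 0.051377×(1.588554 - 1.980000)/(0.051377 - 0.663097)
       = 1.555677
Iteration 3:
  f(1.588554) = 0.051377
  f(1.555677) = -0.002413
  x_4 = 1.555677 - (-0.002413)×(1.555677 - 1.588554)/(-0.002413 - 0.051377)
       = 1.557151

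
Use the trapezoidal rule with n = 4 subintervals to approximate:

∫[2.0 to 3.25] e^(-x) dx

f(x) = e^(-x)
a = 2.0, b = 3.25, n = 4
h = (b - a)/n = 0.312500

Trapezoidal rule: (h/2)[f(x₀) + 2f(x₁) + 2f(x₂) + ... + f(xₙ)]

x_0 = 2.0000, f(x_0) = 0.135335, coefficient = 1
x_1 = 2.3125, f(x_1) = 0.099013, coefficient = 2
x_2 = 2.6250, f(x_2) = 0.072440, coefficient = 2
x_3 = 2.9375, f(x_3) = 0.052998, coefficient = 2
x_4 = 3.2500, f(x_4) = 0.038774, coefficient = 1

I ≈ (0.312500/2) × 0.623012 = 0.097346
Exact value: 0.096561
Error: 0.000785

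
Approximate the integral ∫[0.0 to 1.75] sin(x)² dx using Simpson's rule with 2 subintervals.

f(x) = sin(x)²
a = 0.0, b = 1.75, n = 2
h = (b - a)/n = 0.875000

Simpson's rule: (h/3)[f(x₀) + 4f(x₁) + 2f(x₂) + ... + f(xₙ)]

x_0 = 0.0000, f(x_0) = 0.000000, coefficient = 1
x_1 = 0.8750, f(x_1) = 0.589123, coefficient = 4
x_2 = 1.7500, f(x_2) = 0.968228, coefficient = 1

I ≈ (0.875000/3) × 3.324720 = 0.969710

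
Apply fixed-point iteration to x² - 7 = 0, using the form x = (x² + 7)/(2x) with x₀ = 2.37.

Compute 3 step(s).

Equation: x² - 7 = 0
Fixed-point form: x = (x² + 7)/(2x)
x₀ = 2.37

x_1 = g(2.370000) = 2.661793
x_2 = g(2.661793) = 2.645800
x_3 = g(2.645800) = 2.645751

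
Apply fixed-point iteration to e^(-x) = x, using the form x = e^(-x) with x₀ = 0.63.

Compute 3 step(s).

Equation: e^(-x) = x
Fixed-point form: x = e^(-x)
x₀ = 0.63

x_1 = g(0.630000) = 0.532592
x_2 = g(0.532592) = 0.587081
x_3 = g(0.587081) = 0.555948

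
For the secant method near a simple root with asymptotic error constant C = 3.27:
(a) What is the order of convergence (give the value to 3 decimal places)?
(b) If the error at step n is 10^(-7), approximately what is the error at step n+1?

(a) Secant method has superlinear convergence with order φ = (1+√5)/2 ≈ 1.618.
    This means |e_{n+1}| ≈ C|e_n|^1.618.

(b) With |e_n| = 10^(-7) and C = 3.27:
    |e_{n+1}| ≈ 3.27 × (10^(-7))^1.618 = 3.27 × 10^(-11.33)

(a) ≈ 1.618 (golden ratio); (b) |e_{n+1}| ≈ 1.543e-11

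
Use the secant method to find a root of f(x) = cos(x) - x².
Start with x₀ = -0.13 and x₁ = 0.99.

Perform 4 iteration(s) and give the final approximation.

f(x) = cos(x) - x²
x₀ = -0.13, x₁ = 0.99

Secant formula: x_{n+1} = x_n - f(x_n)(x_n - x_{n-1})/(f(x_n) - f(x_{n-1}))

Iteration 1:
  f(-0.130000) = 0.974662
  f(0.990000) = -0.431410
  x_2 = 0.990000 - (-0.431410)×(0.990000 - (-0.130000))/(-0.431410 - 0.974662)
       = 0.646362
Iteration 2:
  f(0.990000) = -0.431410
  f(0.646362) = 0.380496
  x_3 = 0.646362 - 0.380496×(0.646362 - 0.990000)/(0.380496 - (-0.431410))
       = 0.807406
Iteration 3:
  f(0.646362) = 0.380496
  f(0.807406) = 0.039469
  x_4 = 0.807406 - 0.039469×(0.807406 - 0.646362)/(0.039469 - 0.380496)
       = 0.826045
Iteration 4:
  f(0.807406) = 0.039469
  f(0.826045) = -0.004562
  x_5 = 0.826045 - (-0.004562)×(0.826045 - 0.807406)/(-0.004562 - 0.039469)
       = 0.824114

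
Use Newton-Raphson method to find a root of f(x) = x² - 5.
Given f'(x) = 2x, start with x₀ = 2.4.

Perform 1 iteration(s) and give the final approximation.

f(x) = x² - 5
f'(x) = 2x
x₀ = 2.4

Newton-Raphson formula: x_{n+1} = x_n - f(x_n)/f'(x_n)

Iteration 1:
  f(2.400000) = 0.760000
  f'(2.400000) = 4.800000
  x_1 = 2.400000 - 0.760000/4.800000 = 2.241667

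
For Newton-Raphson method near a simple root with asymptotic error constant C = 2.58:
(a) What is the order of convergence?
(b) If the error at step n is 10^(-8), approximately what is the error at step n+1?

(a) Newton-Raphson has quadratic (order 2) convergence near simple roots.
    This means |e_{n+1}| ≈ C|e_n|².

(b) With |e_n| = 10^(-8) and C = 2.58:
    |e_{n+1}| ≈ 2.58 × (10^(-8))² = 2.58 × 10^(-16)

(a) 2 (quadratic); (b) |e_{n+1}| ≈ 2.580e-16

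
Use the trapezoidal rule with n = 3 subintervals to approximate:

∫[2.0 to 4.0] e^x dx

f(x) = e^x
a = 2.0, b = 4.0, n = 3
h = (b - a)/n = 0.666667

Trapezoidal rule: (h/2)[f(x₀) + 2f(x₁) + 2f(x₂) + ... + f(xₙ)]

x_0 = 2.0000, f(x_0) = 7.389056, coefficient = 1
x_1 = 2.6667, f(x_1) = 14.391916, coefficient = 2
x_2 = 3.3333, f(x_2) = 28.031625, coefficient = 2
x_3 = 4.0000, f(x_3) = 54.598150, coefficient = 1

I ≈ (0.666667/2) × 146.834288 = 48.944763
Exact value: 47.209094
Error: 1.735669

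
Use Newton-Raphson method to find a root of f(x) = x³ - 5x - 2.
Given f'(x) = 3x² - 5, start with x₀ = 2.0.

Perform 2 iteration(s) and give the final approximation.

f(x) = x³ - 5x - 2
f'(x) = 3x² - 5
x₀ = 2.0

Newton-Raphson formula: x_{n+1} = x_n - f(x_n)/f'(x_n)

Iteration 1:
  f(2.000000) = -4.000000
  f'(2.000000) = 7.000000
  x_1 = 2.000000 - (-4.000000)/7.000000 = 2.571429
Iteration 2:
  f(2.571429) = 2.145773
  f'(2.571429) = 14.836735
  x_2 = 2.571429 - 2.145773/14.836735 = 2.426803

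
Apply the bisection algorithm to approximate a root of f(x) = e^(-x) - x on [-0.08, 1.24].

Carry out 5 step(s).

f(x) = e^(-x) - x
Initial interval: [-0.08, 1.24]

Iteration 1:
  c_1 = (-0.080000 + 1.240000)/2 = 0.580000
  f(c_1) = f(0.580000) = -0.020102
  f(a) × f(c) < 0, new interval: [-0.080000, 0.580000]
Iteration 2:
  c_2 = (-0.080000 + 0.580000)/2 = 0.250000
  f(c_2) = f(0.250000) = 0.528801
  f(a) × f(c) ≥ 0, new interval: [0.250000, 0.580000]
Iteration 3:
  c_3 = (0.250000 + 0.580000)/2 = 0.415000
  f(c_3) = f(0.415000) = 0.245340
  f(a) × f(c) ≥ 0, new interval: [0.415000, 0.580000]
Iteration 4:
  c_4 = (0.415000 + 0.580000)/2 = 0.497500
  f(c_4) = f(0.497500) = 0.110549
  f(a) × f(c) ≥ 0, new interval: [0.497500, 0.580000]
Iteration 5:
  c_5 = (0.497500 + 0.580000)/2 = 0.538750
  f(c_5) = f(0.538750) = 0.044727
  f(a) × f(c) ≥ 0, new interval: [0.538750, 0.580000]

After 5 iteration(s), the approximation is c_5 = 0.538750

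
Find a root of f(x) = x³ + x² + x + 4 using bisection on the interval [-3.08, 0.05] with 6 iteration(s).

f(x) = x³ + x² + x + 4
Initial interval: [-3.08, 0.05]

Iteration 1:
  c_1 = (-3.080000 + 0.050000)/2 = -1.515000
  f(c_1) = f(-1.515000) = 1.302959
  f(a) × f(c) < 0, new interval: [-3.080000, -1.515000]
Iteration 2:
  c_2 = (-3.080000 + (-1.515000))/2 = -2.297500
  f(c_2) = f(-2.297500) = -5.146362
  f(a) × f(c) ≥ 0, new interval: [-2.297500, -1.515000]
Iteration 3:
  c_3 = (-2.297500 + (-1.515000))/2 = -1.906250
  f(c_3) = f(-1.906250) = -1.199371
  f(a) × f(c) ≥ 0, new interval: [-1.906250, -1.515000]
Iteration 4:
  c_4 = (-1.906250 + (-1.515000))/2 = -1.710625
  f(c_4) = f(-1.710625) = 0.209917
  f(a) × f(c) < 0, new interval: [-1.906250, -1.710625]
Iteration 5:
  c_5 = (-1.906250 + (-1.710625))/2 = -1.808438
  f(c_5) = f(-1.808438) = -0.452389
  f(a) × f(c) ≥ 0, new interval: [-1.808438, -1.710625]
Iteration 6:
  c_6 = (-1.808438 + (-1.710625))/2 = -1.759531
  f(c_6) = f(-1.759531) = -0.111002
  f(a) × f(c) ≥ 0, new interval: [-1.759531, -1.710625]

After 6 iteration(s), the approximation is c_6 = -1.759531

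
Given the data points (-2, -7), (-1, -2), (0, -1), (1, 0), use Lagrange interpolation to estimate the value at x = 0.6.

Lagrange interpolation formula:
P(x) = Σ yᵢ × Lᵢ(x)
where Lᵢ(x) = Π_{j≠i} (x - xⱼ)/(xᵢ - xⱼ)

L_0(0.6) = (0.6 - (-1))/(-2 - (-1)) × (0.6 - 0)/(-2 - 0) × (0.6 - 1)/(-2 - 1) = 0.064000
L_1(0.6) = (0.6 - (-2))/(-1 - (-2)) × (0.6 - 0)/(-1 - 0) × (0.6 - 1)/(-1 - 1) = -0.312000
L_2(0.6) = (0.6 - (-2))/(0 - (-2)) × (0.6 - (-1))/(0 - (-1)) × (0.6 - 1)/(0 - 1) = 0.832000
L_3(0.6) = (0.6 - (-2))/(1 - (-2)) × (0.6 - (-1))/(1 - (-1)) × (0.6 - 0)/(1 - 0) = 0.416000

P(0.6) = (-7)×L_0(0.6) + (-2)×L_1(0.6) + (-1)×L_2(0.6) + 0×L_3(0.6)
P(0.6) = -0.656000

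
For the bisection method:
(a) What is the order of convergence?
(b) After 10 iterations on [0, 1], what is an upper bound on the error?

(a) Bisection has linear (order 1) convergence; the error is halved each step.

(b) Error bound = (b-a)/2^n = (1 - 0)/2^{10}
    = 1/2^{10}

(a) 1 (linear); (b) error ≤ 9.77e-04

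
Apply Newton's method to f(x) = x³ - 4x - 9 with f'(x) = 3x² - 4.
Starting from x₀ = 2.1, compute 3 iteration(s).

f(x) = x³ - 4x - 9
f'(x) = 3x² - 4
x₀ = 2.1

Newton-Raphson formula: x_{n+1} = x_n - f(x_n)/f'(x_n)

Iteration 1:
  f(2.100000) = -8.139000
  f'(2.100000) = 9.230000
  x_1 = 2.100000 - (-8.139000)/9.230000 = 2.981798
Iteration 2:
  f(2.981798) = 5.584341
  f'(2.981798) = 22.673367
  x_2 = 2.981798 - 5.584341/22.673367 = 2.735503
Iteration 3:
  f(2.735503) = 0.527699
  f'(2.735503) = 18.448935
  x_3 = 2.735503 - 0.527699/18.448935 = 2.706900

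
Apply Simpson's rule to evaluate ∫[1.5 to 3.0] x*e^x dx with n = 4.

f(x) = x*e^x
a = 1.5, b = 3.0, n = 4
h = (b - a)/n = 0.375000

Simpson's rule: (h/3)[f(x₀) + 4f(x₁) + 2f(x₂) + ... + f(xₙ)]

x_0 = 1.5000, f(x_0) = 6.722534, coefficient = 1
x_1 = 1.8750, f(x_1) = 12.226536, coefficient = 4
x_2 = 2.2500, f(x_2) = 21.347406, coefficient = 2
x_3 = 2.6250, f(x_3) = 36.237007, coefficient = 4
x_4 = 3.0000, f(x_4) = 60.256611, coefficient = 1

I ≈ (0.375000/3) × 303.528128 = 37.941016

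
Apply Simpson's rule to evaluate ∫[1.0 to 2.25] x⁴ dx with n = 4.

f(x) = x⁴
a = 1.0, b = 2.25, n = 4
h = (b - a)/n = 0.312500

Simpson's rule: (h/3)[f(x₀) + 4f(x₁) + 2f(x₂) + ... + f(xₙ)]

x_0 = 1.0000, f(x_0) = 1.000000, coefficient = 1
x_1 = 1.3125, f(x_1) = 2.967545, coefficient = 4
x_2 = 1.6250, f(x_2) = 6.972900, coefficient = 2
x_3 = 1.9375, f(x_3) = 14.091812, coefficient = 4
x_4 = 2.2500, f(x_4) = 25.628906, coefficient = 1

I ≈ (0.312500/3) × 108.812134 = 11.334597
Exact value: 11.333008
Error: 0.001589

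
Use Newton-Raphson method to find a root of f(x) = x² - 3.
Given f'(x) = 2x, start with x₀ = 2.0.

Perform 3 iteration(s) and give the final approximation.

f(x) = x² - 3
f'(x) = 2x
x₀ = 2.0

Newton-Raphson formula: x_{n+1} = x_n - f(x_n)/f'(x_n)

Iteration 1:
  f(2.000000) = 1.000000
  f'(2.000000) = 4.000000
  x_1 = 2.000000 - 1.000000/4.000000 = 1.750000
Iteration 2:
  f(1.750000) = 0.062500
  f'(1.750000) = 3.500000
  x_2 = 1.750000 - 0.062500/3.500000 = 1.732143
Iteration 3:
  f(1.732143) = 0.000319
  f'(1.732143) = 3.464286
  x_3 = 1.732143 - 0.000319/3.464286 = 1.732051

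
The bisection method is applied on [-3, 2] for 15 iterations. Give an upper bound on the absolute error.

Bisection error bound: |error| ≤ (b-a)/2^n
|error| ≤ (2 - (-3))/2^15 = 5/2^15
|error| ≤ 0.0001525879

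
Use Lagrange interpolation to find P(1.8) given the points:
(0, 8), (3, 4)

Lagrange interpolation formula:
P(x) = Σ yᵢ × Lᵢ(x)
where Lᵢ(x) = Π_{j≠i} (x - xⱼ)/(xᵢ - xⱼ)

L_0(1.8) = (1.8 - 3)/(0 - 3) = 0.400000
L_1(1.8) = (1.8 - 0)/(3 - 0) = 0.600000

P(1.8) = 8×L_0(1.8) + 4×L_1(1.8)
P(1.8) = 5.600000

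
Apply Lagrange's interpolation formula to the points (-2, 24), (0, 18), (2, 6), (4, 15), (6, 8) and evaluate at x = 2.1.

Lagrange interpolation formula:
P(x) = Σ yᵢ × Lᵢ(x)
where Lᵢ(x) = Π_{j≠i} (x - xⱼ)/(xᵢ - xⱼ)

L_0(2.1) = (2.1 - 0)/(-2 - 0) × (2.1 - 2)/(-2 - 2) × (2.1 - 4)/(-2 - 4) × (2.1 - 6)/(-2 - 6) = 0.004052
L_1(2.1) = (2.1 - (-2))/(0 - (-2)) × (2.1 - 2)/(0 - 2) × (2.1 - 4)/(0 - 4) × (2.1 - 6)/(0 - 6) = -0.031647
L_2(2.1) = (2.1 - (-2))/(2 - (-2)) × (2.1 - 0)/(2 - 0) × (2.1 - 4)/(2 - 4) × (2.1 - 6)/(2 - 6) = 0.996877
L_3(2.1) = (2.1 - (-2))/(4 - (-2)) × (2.1 - 0)/(4 - 0) × (2.1 - 2)/(4 - 2) × (2.1 - 6)/(4 - 6) = 0.034978
L_4(2.1) = (2.1 - (-2))/(6 - (-2)) × (2.1 - 0)/(6 - 0) × (2.1 - 2)/(6 - 2) × (2.1 - 4)/(6 - 4) = -0.004260

P(2.1) = 24×L_0(2.1) + 18×L_1(2.1) + 6×L_2(2.1) + 15×L_3(2.1) + 8×L_4(2.1)
P(2.1) = 5.999462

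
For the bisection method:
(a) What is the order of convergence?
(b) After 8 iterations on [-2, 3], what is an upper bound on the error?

(a) Bisection has linear (order 1) convergence; the error is halved each step.

(b) Error bound = (b-a)/2^n = (3 - (-2))/2^{8}
    = 5/2^{8}

(a) 1 (linear); (b) error ≤ 1.95e-02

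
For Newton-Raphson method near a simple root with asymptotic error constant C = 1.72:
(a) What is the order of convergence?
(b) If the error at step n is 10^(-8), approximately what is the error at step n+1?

(a) Newton-Raphson has quadratic (order 2) convergence near simple roots.
    This means |e_{n+1}| ≈ C|e_n|².

(b) With |e_n| = 10^(-8) and C = 1.72:
    |e_{n+1}| ≈ 1.72 × (10^(-8))² = 1.72 × 10^(-16)

(a) 2 (quadratic); (b) |e_{n+1}| ≈ 1.720e-16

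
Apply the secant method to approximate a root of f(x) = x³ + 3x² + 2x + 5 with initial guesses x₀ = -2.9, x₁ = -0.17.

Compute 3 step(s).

f(x) = x³ + 3x² + 2x + 5
x₀ = -2.9, x₁ = -0.17

Secant formula: x_{n+1} = x_n - f(x_n)(x_n - x_{n-1})/(f(x_n) - f(x_{n-1}))

Iteration 1:
  f(-2.900000) = 0.041000
  f(-0.170000) = 4.741787
  x_2 = -0.170000 - 4.741787×(-0.170000 - (-2.900000))/(4.741787 - 0.041000)
       = -2.923811
Iteration 2:
  f(-0.170000) = 4.741787
  f(-2.923811) = -0.196306
  x_3 = -2.923811 - (-0.196306)×(-2.923811 - (-0.170000))/(-0.196306 - 4.741787)
       = -2.814337
Iteration 3:
  f(-2.923811) = -0.196306
  f(-2.814337) = 0.841865
  x_4 = -2.814337 - 0.841865×(-2.814337 - (-2.923811))/(0.841865 - (-0.196306))
       = -2.903111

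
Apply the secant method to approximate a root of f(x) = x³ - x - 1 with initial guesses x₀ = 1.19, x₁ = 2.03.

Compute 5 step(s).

f(x) = x³ - x - 1
x₀ = 1.19, x₁ = 2.03

Secant formula: x_{n+1} = x_n - f(x_n)(x_n - x_{n-1})/(f(x_n) - f(x_{n-1}))

Iteration 1:
  f(1.190000) = -0.504841
  f(2.030000) = 5.335427
  x_2 = 2.030000 - 5.335427×(2.030000 - 1.190000)/(5.335427 - (-0.504841))
       = 1.262611
Iteration 2:
  f(2.030000) = 5.335427
  f(1.262611) = -0.249774
  x_3 = 1.262611 - (-0.249774)×(1.262611 - 2.030000)/(-0.249774 - 5.335427)
       = 1.296929
Iteration 3:
  f(1.262611) = -0.249774
  f(1.296929) = -0.115462
  x_4 = 1.296929 - (-0.115462)×(1.296929 - 1.262611)/(-0.115462 - (-0.249774))
       = 1.326431
Iteration 4:
  f(1.296929) = -0.115462
  f(1.326431) = 0.007317
  x_5 = 1.326431 - 0.007317×(1.326431 - 1.296929)/(0.007317 - (-0.115462))
       = 1.324673
Iteration 5:
  f(1.326431) = 0.007317
  f(1.324673) = -0.000193
  x_6 = 1.324673 - (-0.000193)×(1.324673 - 1.326431)/(-0.000193 - 0.007317)
       = 1.324718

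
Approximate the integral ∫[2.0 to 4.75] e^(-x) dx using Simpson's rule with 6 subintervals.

f(x) = e^(-x)
a = 2.0, b = 4.75, n = 6
h = (b - a)/n = 0.458333

Simpson's rule: (h/3)[f(x₀) + 4f(x₁) + 2f(x₂) + ... + f(xₙ)]

x_0 = 2.0000, f(x_0) = 0.135335, coefficient = 1
x_1 = 2.4583, f(x_1) = 0.085577, coefficient = 4
x_2 = 2.9167, f(x_2) = 0.054114, coefficient = 2
x_3 = 3.3750, f(x_3) = 0.034218, coefficient = 4
x_4 = 3.8333, f(x_4) = 0.021637, coefficient = 2
x_5 = 4.2917, f(x_5) = 0.013682, coefficient = 4
x_6 = 4.7500, f(x_6) = 0.008652, coefficient = 1

I ≈ (0.458333/3) × 0.829400 = 0.126714
Exact value: 0.126684
Error: 0.000030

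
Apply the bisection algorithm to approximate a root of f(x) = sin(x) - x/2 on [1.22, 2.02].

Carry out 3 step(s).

f(x) = sin(x) - x/2
Initial interval: [1.22, 2.02]

Iteration 1:
  c_1 = (1.220000 + 2.020000)/2 = 1.620000
  f(c_1) = f(1.620000) = 0.188790
  f(a) × f(c) ≥ 0, new interval: [1.620000, 2.020000]
Iteration 2:
  c_2 = (1.620000 + 2.020000)/2 = 1.820000
  f(c_2) = f(1.820000) = 0.059109
  f(a) × f(c) ≥ 0, new interval: [1.820000, 2.020000]
Iteration 3:
  c_3 = (1.820000 + 2.020000)/2 = 1.920000
  f(c_3) = f(1.920000) = -0.020355
  f(a) × f(c) < 0, new interval: [1.820000, 1.920000]

After 3 iteration(s), the approximation is c_3 = 1.920000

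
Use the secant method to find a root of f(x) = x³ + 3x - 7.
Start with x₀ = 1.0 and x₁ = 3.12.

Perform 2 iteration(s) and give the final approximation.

f(x) = x³ + 3x - 7
x₀ = 1.0, x₁ = 3.12

Secant formula: x_{n+1} = x_n - f(x_n)(x_n - x_{n-1})/(f(x_n) - f(x_{n-1}))

Iteration 1:
  f(1.000000) = -3.000000
  f(3.120000) = 32.731328
  x_2 = 3.120000 - 32.731328×(3.120000 - 1.000000)/(32.731328 - (-3.000000))
       = 1.177995
Iteration 2:
  f(3.120000) = 32.731328
  f(1.177995) = -1.831344
  x_3 = 1.177995 - (-1.831344)×(1.177995 - 3.120000)/(-1.831344 - 32.731328)
       = 1.280894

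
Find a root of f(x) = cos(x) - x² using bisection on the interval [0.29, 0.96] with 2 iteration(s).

f(x) = cos(x) - x²
Initial interval: [0.29, 0.96]

Iteration 1:
  c_1 = (0.290000 + 0.960000)/2 = 0.625000
  f(c_1) = f(0.625000) = 0.420338
  f(a) × f(c) ≥ 0, new interval: [0.625000, 0.960000]
Iteration 2:
  c_2 = (0.625000 + 0.960000)/2 = 0.792500
  f(c_2) = f(0.792500) = 0.074011
  f(a) × f(c) ≥ 0, new interval: [0.792500, 0.960000]

After 2 iteration(s), the approximation is c_2 = 0.792500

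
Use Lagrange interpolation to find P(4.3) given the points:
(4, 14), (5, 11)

Lagrange interpolation formula:
P(x) = Σ yᵢ × Lᵢ(x)
where Lᵢ(x) = Π_{j≠i} (x - xⱼ)/(xᵢ - xⱼ)

L_0(4.3) = (4.3 - 5)/(4 - 5) = 0.700000
L_1(4.3) = (4.3 - 4)/(5 - 4) = 0.300000

P(4.3) = 14×L_0(4.3) + 11×L_1(4.3)
P(4.3) = 13.100000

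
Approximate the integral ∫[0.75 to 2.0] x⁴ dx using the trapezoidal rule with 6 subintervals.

f(x) = x⁴
a = 0.75, b = 2.0, n = 6
h = (b - a)/n = 0.208333

Trapezoidal rule: (h/2)[f(x₀) + 2f(x₁) + 2f(x₂) + ... + f(xₙ)]

x_0 = 0.7500, f(x_0) = 0.316406, coefficient = 1
x_1 = 0.9583, f(x_1) = 0.843464, coefficient = 2
x_2 = 1.1667, f(x_2) = 1.852623, coefficient = 2
x_3 = 1.3750, f(x_3) = 3.574463, coefficient = 2
x_4 = 1.5833, f(x_4) = 6.284770, coefficient = 2
x_5 = 1.7917, f(x_5) = 10.304546, coefficient = 2
x_6 = 2.0000, f(x_6) = 16.000000, coefficient = 1

I ≈ (0.208333/2) × 62.036139 = 6.462098
Exact value: 6.352539
Error: 0.109559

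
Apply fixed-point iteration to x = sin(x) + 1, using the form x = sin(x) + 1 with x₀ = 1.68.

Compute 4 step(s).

Equation: x = sin(x) + 1
Fixed-point form: x = sin(x) + 1
x₀ = 1.68

x_1 = g(1.680000) = 1.994043
x_2 = g(1.994043) = 1.911760
x_3 = g(1.911760) = 1.942433
x_4 = g(1.942433) = 1.931734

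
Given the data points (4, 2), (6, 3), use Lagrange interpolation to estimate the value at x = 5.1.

Lagrange interpolation formula:
P(x) = Σ yᵢ × Lᵢ(x)
where Lᵢ(x) = Π_{j≠i} (x - xⱼ)/(xᵢ - xⱼ)

L_0(5.1) = (5.1 - 6)/(4 - 6) = 0.450000
L_1(5.1) = (5.1 - 4)/(6 - 4) = 0.550000

P(5.1) = 2×L_0(5.1) + 3×L_1(5.1)
P(5.1) = 2.550000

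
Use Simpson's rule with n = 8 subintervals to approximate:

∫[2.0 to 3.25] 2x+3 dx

f(x) = 2x+3
a = 2.0, b = 3.25, n = 8
h = (b - a)/n = 0.156250

Simpson's rule: (h/3)[f(x₀) + 4f(x₁) + 2f(x₂) + ... + f(xₙ)]

x_0 = 2.0000, f(x_0) = 7.000000, coefficient = 1
x_1 = 2.1562, f(x_1) = 7.312500, coefficient = 4
x_2 = 2.3125, f(x_2) = 7.625000, coefficient = 2
x_3 = 2.4688, f(x_3) = 7.937500, coefficient = 4
x_4 = 2.6250, f(x_4) = 8.250000, coefficient = 2
x_5 = 2.7812, f(x_5) = 8.562500, coefficient = 4
x_6 = 2.9375, f(x_6) = 8.875000, coefficient = 2
x_7 = 3.0938, f(x_7) = 9.187500, coefficient = 4
x_8 = 3.2500, f(x_8) = 9.500000, coefficient = 1

I ≈ (0.156250/3) × 198.000000 = 10.312500
Exact value: 10.312500
Error: 0.000000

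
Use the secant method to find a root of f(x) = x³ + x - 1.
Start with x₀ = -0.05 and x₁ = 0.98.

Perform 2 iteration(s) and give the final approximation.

f(x) = x³ + x - 1
x₀ = -0.05, x₁ = 0.98

Secant formula: x_{n+1} = x_n - f(x_n)(x_n - x_{n-1})/(f(x_n) - f(x_{n-1}))

Iteration 1:
  f(-0.050000) = -1.050125
  f(0.980000) = 0.921192
  x_2 = 0.980000 - 0.921192×(0.980000 - (-0.050000))/(0.921192 - (-1.050125))
       = 0.498683
Iteration 2:
  f(0.980000) = 0.921192
  f(0.498683) = -0.377302
  x_3 = 0.498683 - (-0.377302)×(0.498683 - 0.980000)/(-0.377302 - 0.921192)
       = 0.638539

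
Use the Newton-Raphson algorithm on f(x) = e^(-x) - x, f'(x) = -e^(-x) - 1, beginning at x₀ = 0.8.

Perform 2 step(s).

f(x) = e^(-x) - x
f'(x) = -e^(-x) - 1
x₀ = 0.8

Newton-Raphson formula: x_{n+1} = x_n - f(x_n)/f'(x_n)

Iteration 1:
  f(0.800000) = -0.350671
  f'(0.800000) = -1.449329
  x_1 = 0.800000 - (-0.350671)/(-1.449329) = 0.558046
Iteration 2:
  f(0.558046) = 0.014280
  f'(0.558046) = -1.572326
  x_2 = 0.558046 - 0.014280/(-1.572326) = 0.567128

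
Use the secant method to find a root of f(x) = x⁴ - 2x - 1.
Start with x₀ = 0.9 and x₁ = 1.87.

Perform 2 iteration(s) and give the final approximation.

f(x) = x⁴ - 2x - 1
x₀ = 0.9, x₁ = 1.87

Secant formula: x_{n+1} = x_n - f(x_n)(x_n - x_{n-1})/(f(x_n) - f(x_{n-1}))

Iteration 1:
  f(0.900000) = -2.143900
  f(1.870000) = 7.488310
  x_2 = 1.870000 - 7.488310×(1.870000 - 0.900000)/(7.488310 - (-2.143900))
       = 1.115899
Iteration 2:
  f(1.870000) = 7.488310
  f(1.115899) = -1.681199
  x_3 = 1.115899 - (-1.681199)×(1.115899 - 1.870000)/(-1.681199 - 7.488310)
       = 1.254161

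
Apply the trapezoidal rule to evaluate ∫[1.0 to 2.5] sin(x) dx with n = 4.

f(x) = sin(x)
a = 1.0, b = 2.5, n = 4
h = (b - a)/n = 0.375000

Trapezoidal rule: (h/2)[f(x₀) + 2f(x₁) + 2f(x₂) + ... + f(xₙ)]

x_0 = 1.0000, f(x_0) = 0.841471, coefficient = 1
x_1 = 1.3750, f(x_1) = 0.980893, coefficient = 2
x_2 = 1.7500, f(x_2) = 0.983986, coefficient = 2
x_3 = 2.1250, f(x_3) = 0.850320, coefficient = 2
x_4 = 2.5000, f(x_4) = 0.598472, coefficient = 1

I ≈ (0.375000/2) × 7.070341 = 1.325689
Exact value: 1.341446
Error: 0.015757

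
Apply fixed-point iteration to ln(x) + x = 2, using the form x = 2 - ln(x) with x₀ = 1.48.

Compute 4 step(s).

Equation: ln(x) + x = 2
Fixed-point form: x = 2 - ln(x)
x₀ = 1.48

x_1 = g(1.480000) = 1.607958
x_2 = g(1.607958) = 1.525035
x_3 = g(1.525035) = 1.577983
x_4 = g(1.577983) = 1.543853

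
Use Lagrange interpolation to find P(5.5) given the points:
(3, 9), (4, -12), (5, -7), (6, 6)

Lagrange interpolation formula:
P(x) = Σ yᵢ × Lᵢ(x)
where Lᵢ(x) = Π_{j≠i} (x - xⱼ)/(xᵢ - xⱼ)

L_0(5.5) = (5.5 - 4)/(3 - 4) × (5.5 - 5)/(3 - 5) × (5.5 - 6)/(3 - 6) = 0.062500
L_1(5.5) = (5.5 - 3)/(4 - 3) × (5.5 - 5)/(4 - 5) × (5.5 - 6)/(4 - 6) = -0.312500
L_2(5.5) = (5.5 - 3)/(5 - 3) × (5.5 - 4)/(5 - 4) × (5.5 - 6)/(5 - 6) = 0.937500
L_3(5.5) = (5.5 - 3)/(6 - 3) × (5.5 - 4)/(6 - 4) × (5.5 - 5)/(6 - 5) = 0.312500

P(5.5) = 9×L_0(5.5) + (-12)×L_1(5.5) + (-7)×L_2(5.5) + 6×L_3(5.5)
P(5.5) = -0.375000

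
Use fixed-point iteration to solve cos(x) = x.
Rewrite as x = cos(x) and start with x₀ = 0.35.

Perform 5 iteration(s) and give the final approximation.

Equation: cos(x) = x
Fixed-point form: x = cos(x)
x₀ = 0.35

x_1 = g(0.350000) = 0.939373
x_2 = g(0.939373) = 0.590294
x_3 = g(0.590294) = 0.830777
x_4 = g(0.830777) = 0.674302
x_5 = g(0.674302) = 0.781143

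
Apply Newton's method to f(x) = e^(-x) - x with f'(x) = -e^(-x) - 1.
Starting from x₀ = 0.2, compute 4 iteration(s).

f(x) = e^(-x) - x
f'(x) = -e^(-x) - 1
x₀ = 0.2

Newton-Raphson formula: x_{n+1} = x_n - f(x_n)/f'(x_n)

Iteration 1:
  f(0.200000) = 0.618731
  f'(0.200000) = -1.818731
  x_1 = 0.200000 - 0.618731/(-1.818731) = 0.540199
Iteration 2:
  f(0.540199) = 0.042433
  f'(0.540199) = -1.582632
  x_2 = 0.540199 - 0.042433/(-1.582632) = 0.567011
Iteration 3:
  f(0.567011) = 0.000208
  f'(0.567011) = -1.567218
  x_3 = 0.567011 - 0.000208/(-1.567218) = 0.567143
Iteration 4:
  f(0.567143) = 0.000000
  f'(0.567143) = -1.567143
  x_4 = 0.567143 - 0.000000/(-1.567143) = 0.567143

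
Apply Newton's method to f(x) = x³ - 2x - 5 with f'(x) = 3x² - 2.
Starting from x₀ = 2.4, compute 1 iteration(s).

f(x) = x³ - 2x - 5
f'(x) = 3x² - 2
x₀ = 2.4

Newton-Raphson formula: x_{n+1} = x_n - f(x_n)/f'(x_n)

Iteration 1:
  f(2.400000) = 4.024000
  f'(2.400000) = 15.280000
  x_1 = 2.400000 - 4.024000/15.280000 = 2.136649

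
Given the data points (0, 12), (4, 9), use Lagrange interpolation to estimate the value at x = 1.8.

Lagrange interpolation formula:
P(x) = Σ yᵢ × Lᵢ(x)
where Lᵢ(x) = Π_{j≠i} (x - xⱼ)/(xᵢ - xⱼ)

L_0(1.8) = (1.8 - 4)/(0 - 4) = 0.550000
L_1(1.8) = (1.8 - 0)/(4 - 0) = 0.450000

P(1.8) = 12×L_0(1.8) + 9×L_1(1.8)
P(1.8) = 10.650000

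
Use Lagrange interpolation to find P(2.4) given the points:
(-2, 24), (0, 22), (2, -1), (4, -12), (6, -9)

Lagrange interpolation formula:
P(x) = Σ yᵢ × Lᵢ(x)
where Lᵢ(x) = Π_{j≠i} (x - xⱼ)/(xᵢ - xⱼ)

L_0(2.4) = (2.4 - 0)/(-2 - 0) × (2.4 - 2)/(-2 - 2) × (2.4 - 4)/(-2 - 4) × (2.4 - 6)/(-2 - 6) = 0.014400
L_1(2.4) = (2.4 - (-2))/(0 - (-2)) × (2.4 - 2)/(0 - 2) × (2.4 - 4)/(0 - 4) × (2.4 - 6)/(0 - 6) = -0.105600
L_2(2.4) = (2.4 - (-2))/(2 - (-2)) × (2.4 - 0)/(2 - 0) × (2.4 - 4)/(2 - 4) × (2.4 - 6)/(2 - 6) = 0.950400
L_3(2.4) = (2.4 - (-2))/(4 - (-2)) × (2.4 - 0)/(4 - 0) × (2.4 - 2)/(4 - 2) × (2.4 - 6)/(4 - 6) = 0.158400
L_4(2.4) = (2.4 - (-2))/(6 - (-2)) × (2.4 - 0)/(6 - 0) × (2.4 - 2)/(6 - 2) × (2.4 - 4)/(6 - 4) = -0.017600

P(2.4) = 24×L_0(2.4) + 22×L_1(2.4) + (-1)×L_2(2.4) + (-12)×L_3(2.4) + (-9)×L_4(2.4)
P(2.4) = -4.670400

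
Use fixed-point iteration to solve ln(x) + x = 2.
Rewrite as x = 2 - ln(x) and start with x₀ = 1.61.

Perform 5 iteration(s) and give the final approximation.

Equation: ln(x) + x = 2
Fixed-point form: x = 2 - ln(x)
x₀ = 1.61

x_1 = g(1.610000) = 1.523766
x_2 = g(1.523766) = 1.578815
x_3 = g(1.578815) = 1.543325
x_4 = g(1.543325) = 1.566061
x_5 = g(1.566061) = 1.551437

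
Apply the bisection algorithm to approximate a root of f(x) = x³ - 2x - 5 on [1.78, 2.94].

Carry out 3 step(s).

f(x) = x³ - 2x - 5
Initial interval: [1.78, 2.94]

Iteration 1:
  c_1 = (1.780000 + 2.940000)/2 = 2.360000
  f(c_1) = f(2.360000) = 3.424256
  f(a) × f(c) < 0, new interval: [1.780000, 2.360000]
Iteration 2:
  c_2 = (1.780000 + 2.360000)/2 = 2.070000
  f(c_2) = f(2.070000) = -0.270257
  f(a) × f(c) ≥ 0, new interval: [2.070000, 2.360000]
Iteration 3:
  c_3 = (2.070000 + 2.360000)/2 = 2.215000
  f(c_3) = f(2.215000) = 1.437288
  f(a) × f(c) < 0, new interval: [2.070000, 2.215000]

After 3 iteration(s), the approximation is c_3 = 2.215000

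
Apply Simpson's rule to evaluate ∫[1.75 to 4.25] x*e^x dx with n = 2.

f(x) = x*e^x
a = 1.75, b = 4.25, n = 2
h = (b - a)/n = 1.250000

Simpson's rule: (h/3)[f(x₀) + 4f(x₁) + 2f(x₂) + ... + f(xₙ)]

x_0 = 1.7500, f(x_0) = 10.070555, coefficient = 1
x_1 = 3.0000, f(x_1) = 60.256611, coefficient = 4
x_2 = 4.2500, f(x_2) = 297.948002, coefficient = 1

I ≈ (1.250000/3) × 549.045000 = 228.768750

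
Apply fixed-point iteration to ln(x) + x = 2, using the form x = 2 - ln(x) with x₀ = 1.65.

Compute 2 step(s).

Equation: ln(x) + x = 2
Fixed-point form: x = 2 - ln(x)
x₀ = 1.65

x_1 = g(1.650000) = 1.499225
x_2 = g(1.499225) = 1.595052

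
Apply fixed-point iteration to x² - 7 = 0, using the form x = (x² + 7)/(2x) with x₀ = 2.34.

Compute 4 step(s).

Equation: x² - 7 = 0
Fixed-point form: x = (x² + 7)/(2x)
x₀ = 2.34

x_1 = g(2.340000) = 2.665726
x_2 = g(2.665726) = 2.645826
x_3 = g(2.645826) = 2.645751
x_4 = g(2.645751) = 2.645751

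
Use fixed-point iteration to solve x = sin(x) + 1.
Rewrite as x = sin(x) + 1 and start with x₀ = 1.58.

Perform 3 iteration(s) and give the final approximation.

Equation: x = sin(x) + 1
Fixed-point form: x = sin(x) + 1
x₀ = 1.58

x_1 = g(1.580000) = 1.999958
x_2 = g(1.999958) = 1.909315
x_3 = g(1.909315) = 1.943248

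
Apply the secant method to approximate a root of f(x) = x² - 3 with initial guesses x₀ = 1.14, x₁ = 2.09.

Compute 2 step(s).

f(x) = x² - 3
x₀ = 1.14, x₁ = 2.09

Secant formula: x_{n+1} = x_n - f(x_n)(x_n - x_{n-1})/(f(x_n) - f(x_{n-1}))

Iteration 1:
  f(1.140000) = -1.700400
  f(2.090000) = 1.368100
  x_2 = 2.090000 - 1.368100×(2.090000 - 1.140000)/(1.368100 - (-1.700400))
       = 1.666440
Iteration 2:
  f(2.090000) = 1.368100
  f(1.666440) = -0.222979
  x_3 = 1.666440 - (-0.222979)×(1.666440 - 2.090000)/(-0.222979 - 1.368100)
       = 1.725799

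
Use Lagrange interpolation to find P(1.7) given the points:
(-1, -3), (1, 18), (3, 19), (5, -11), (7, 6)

Lagrange interpolation formula:
P(x) = Σ yᵢ × Lᵢ(x)
where Lᵢ(x) = Π_{j≠i} (x - xⱼ)/(xᵢ - xⱼ)

L_0(1.7) = (1.7 - 1)/(-1 - 1) × (1.7 - 3)/(-1 - 3) × (1.7 - 5)/(-1 - 5) × (1.7 - 7)/(-1 - 7) = -0.041448
L_1(1.7) = (1.7 - (-1))/(1 - (-1)) × (1.7 - 3)/(1 - 3) × (1.7 - 5)/(1 - 5) × (1.7 - 7)/(1 - 7) = 0.639478
L_2(1.7) = (1.7 - (-1))/(3 - (-1)) × (1.7 - 1)/(3 - 1) × (1.7 - 5)/(3 - 5) × (1.7 - 7)/(3 - 7) = 0.516502
L_3(1.7) = (1.7 - (-1))/(5 - (-1)) × (1.7 - 1)/(5 - 1) × (1.7 - 3)/(5 - 3) × (1.7 - 7)/(5 - 7) = -0.135647
L_4(1.7) = (1.7 - (-1))/(7 - (-1)) × (1.7 - 1)/(7 - 1) × (1.7 - 3)/(7 - 3) × (1.7 - 5)/(7 - 5) = 0.021115

P(1.7) = (-3)×L_0(1.7) + 18×L_1(1.7) + 19×L_2(1.7) + (-11)×L_3(1.7) + 6×L_4(1.7)
P(1.7) = 23.067284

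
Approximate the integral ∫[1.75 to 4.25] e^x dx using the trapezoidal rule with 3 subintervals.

f(x) = e^x
a = 1.75, b = 4.25, n = 3
h = (b - a)/n = 0.833333

Trapezoidal rule: (h/2)[f(x₀) + 2f(x₁) + 2f(x₂) + ... + f(xₙ)]

x_0 = 1.7500, f(x_0) = 5.754603, coefficient = 1
x_1 = 2.5833, f(x_1) = 13.241202, coefficient = 2
x_2 = 3.4167, f(x_2) = 30.467687, coefficient = 2
x_3 = 4.2500, f(x_3) = 70.105412, coefficient = 1

I ≈ (0.833333/2) × 163.277792 = 68.032413
Exact value: 64.350810
Error: 3.681604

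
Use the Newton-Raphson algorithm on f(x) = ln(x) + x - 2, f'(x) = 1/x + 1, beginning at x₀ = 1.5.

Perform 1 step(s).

f(x) = ln(x) + x - 2
f'(x) = 1/x + 1
x₀ = 1.5

Newton-Raphson formula: x_{n+1} = x_n - f(x_n)/f'(x_n)

Iteration 1:
  f(1.500000) = -0.094535
  f'(1.500000) = 1.666667
  x_1 = 1.500000 - (-0.094535)/1.666667 = 1.556721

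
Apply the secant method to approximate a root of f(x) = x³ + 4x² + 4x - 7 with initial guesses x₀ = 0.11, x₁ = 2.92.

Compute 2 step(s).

f(x) = x³ + 4x² + 4x - 7
x₀ = 0.11, x₁ = 2.92

Secant formula: x_{n+1} = x_n - f(x_n)(x_n - x_{n-1})/(f(x_n) - f(x_{n-1}))

Iteration 1:
  f(0.110000) = -6.510269
  f(2.920000) = 63.682688
  x_2 = 2.920000 - 63.682688×(2.920000 - 0.110000)/(63.682688 - (-6.510269))
       = 0.370622
Iteration 2:
  f(2.920000) = 63.682688
  f(0.370622) = -4.917158
  x_3 = 0.370622 - (-4.917158)×(0.370622 - 2.920000)/(-4.917158 - 63.682688)
       = 0.553359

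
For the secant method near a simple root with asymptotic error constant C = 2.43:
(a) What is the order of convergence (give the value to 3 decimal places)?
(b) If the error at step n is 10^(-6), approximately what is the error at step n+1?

(a) Secant method has superlinear convergence with order φ = (1+√5)/2 ≈ 1.618.
    This means |e_{n+1}| ≈ C|e_n|^1.618.

(b) With |e_n| = 10^(-6) and C = 2.43:
    |e_{n+1}| ≈ 2.43 × (10^(-6))^1.618 = 2.43 × 10^(-9.71)

(a) ≈ 1.618 (golden ratio); (b) |e_{n+1}| ≈ 4.758e-10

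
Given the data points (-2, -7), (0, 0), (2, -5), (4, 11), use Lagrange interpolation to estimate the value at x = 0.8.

Lagrange interpolation formula:
P(x) = Σ yᵢ × Lᵢ(x)
where Lᵢ(x) = Π_{j≠i} (x - xⱼ)/(xᵢ - xⱼ)

L_0(0.8) = (0.8 - 0)/(-2 - 0) × (0.8 - 2)/(-2 - 2) × (0.8 - 4)/(-2 - 4) = -0.064000
L_1(0.8) = (0.8 - (-2))/(0 - (-2)) × (0.8 - 2)/(0 - 2) × (0.8 - 4)/(0 - 4) = 0.672000
L_2(0.8) = (0.8 - (-2))/(2 - (-2)) × (0.8 - 0)/(2 - 0) × (0.8 - 4)/(2 - 4) = 0.448000
L_3(0.8) = (0.8 - (-2))/(4 - (-2)) × (0.8 - 0)/(4 - 0) × (0.8 - 2)/(4 - 2) = -0.056000

P(0.8) = (-7)×L_0(0.8) + 0×L_1(0.8) + (-5)×L_2(0.8) + 11×L_3(0.8)
P(0.8) = -2.408000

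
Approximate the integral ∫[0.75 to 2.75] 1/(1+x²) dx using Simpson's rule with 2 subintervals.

f(x) = 1/(1+x²)
a = 0.75, b = 2.75, n = 2
h = (b - a)/n = 1.000000

Simpson's rule: (h/3)[f(x₀) + 4f(x₁) + 2f(x₂) + ... + f(xₙ)]

x_0 = 0.7500, f(x_0) = 0.640000, coefficient = 1
x_1 = 1.7500, f(x_1) = 0.246154, coefficient = 4
x_2 = 2.7500, f(x_2) = 0.116788, coefficient = 1

I ≈ (1.000000/3) × 1.741404 = 0.580468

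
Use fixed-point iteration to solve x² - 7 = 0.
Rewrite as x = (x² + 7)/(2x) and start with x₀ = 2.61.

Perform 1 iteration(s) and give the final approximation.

Equation: x² - 7 = 0
Fixed-point form: x = (x² + 7)/(2x)
x₀ = 2.61

x_1 = g(2.610000) = 2.645996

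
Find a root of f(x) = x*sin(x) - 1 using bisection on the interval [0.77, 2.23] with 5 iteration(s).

f(x) = x*sin(x) - 1
Initial interval: [0.77, 2.23]

Iteration 1:
  c_1 = (0.770000 + 2.230000)/2 = 1.500000
  f(c_1) = f(1.500000) = 0.496242
  f(a) × f(c) < 0, new interval: [0.770000, 1.500000]
Iteration 2:
  c_2 = (0.770000 + 1.500000)/2 = 1.135000
  f(c_2) = f(1.135000) = 0.028916
  f(a) × f(c) < 0, new interval: [0.770000, 1.135000]
Iteration 3:
  c_3 = (0.770000 + 1.135000)/2 = 0.952500
  f(c_3) = f(0.952500) = -0.223839
  f(a) × f(c) ≥ 0, new interval: [0.952500, 1.135000]
Iteration 4:
  c_4 = (0.952500 + 1.135000)/2 = 1.043750
  f(c_4) = f(1.043750) = -0.097891
  f(a) × f(c) ≥ 0, new interval: [1.043750, 1.135000]
Iteration 5:
  c_5 = (1.043750 + 1.135000)/2 = 1.089375
  f(c_5) = f(1.089375) = -0.034446
  f(a) × f(c) ≥ 0, new interval: [1.089375, 1.135000]

After 5 iteration(s), the approximation is c_5 = 1.089375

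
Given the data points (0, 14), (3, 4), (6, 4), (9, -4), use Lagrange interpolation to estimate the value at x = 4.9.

Lagrange interpolation formula:
P(x) = Σ yᵢ × Lᵢ(x)
where Lᵢ(x) = Π_{j≠i} (x - xⱼ)/(xᵢ - xⱼ)

L_0(4.9) = (4.9 - 3)/(0 - 3) × (4.9 - 6)/(0 - 6) × (4.9 - 9)/(0 - 9) = -0.052895
L_1(4.9) = (4.9 - 0)/(3 - 0) × (4.9 - 6)/(3 - 6) × (4.9 - 9)/(3 - 9) = 0.409241
L_2(4.9) = (4.9 - 0)/(6 - 0) × (4.9 - 3)/(6 - 3) × (4.9 - 9)/(6 - 9) = 0.706870
L_3(4.9) = (4.9 - 0)/(9 - 0) × (4.9 - 3)/(9 - 3) × (4.9 - 6)/(9 - 6) = -0.063216

P(4.9) = 14×L_0(4.9) + 4×L_1(4.9) + 4×L_2(4.9) + (-4)×L_3(4.9)
P(4.9) = 3.976778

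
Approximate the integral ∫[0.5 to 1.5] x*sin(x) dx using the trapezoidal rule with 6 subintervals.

f(x) = x*sin(x)
a = 0.5, b = 1.5, n = 6
h = (b - a)/n = 0.166667

Trapezoidal rule: (h/2)[f(x₀) + 2f(x₁) + 2f(x₂) + ... + f(xₙ)]

x_0 = 0.5000, f(x_0) = 0.239713, coefficient = 1
x_1 = 0.6667, f(x_1) = 0.412247, coefficient = 2
x_2 = 0.8333, f(x_2) = 0.616814, coefficient = 2
x_3 = 1.0000, f(x_3) = 0.841471, coefficient = 2
x_4 = 1.1667, f(x_4) = 1.072686, coefficient = 2
x_5 = 1.3333, f(x_5) = 1.295917, coefficient = 2
x_6 = 1.5000, f(x_6) = 1.496242, coefficient = 1

I ≈ (0.166667/2) × 10.214224 = 0.851185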